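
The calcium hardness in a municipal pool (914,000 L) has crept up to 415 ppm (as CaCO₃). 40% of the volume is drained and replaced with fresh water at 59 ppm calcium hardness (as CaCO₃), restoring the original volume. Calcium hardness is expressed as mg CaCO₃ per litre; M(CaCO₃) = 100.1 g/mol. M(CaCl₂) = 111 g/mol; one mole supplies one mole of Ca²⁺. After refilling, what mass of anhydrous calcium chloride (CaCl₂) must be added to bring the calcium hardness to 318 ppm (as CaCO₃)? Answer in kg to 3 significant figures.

46.0 kg

After draining 40% and refilling: 415 × 0.60 + 59 × 0.40 = 272.6 ppm.
Deficit to target: 318 − 272.6 = 45.4 mg/L.
As CaCO₃: 45.4 mg/L × 914,000 L = 41,500 g; ÷ 100.1 = 414.5 mol Ca²⁺.
Mass: 414.5 × 111 = 46,010 g.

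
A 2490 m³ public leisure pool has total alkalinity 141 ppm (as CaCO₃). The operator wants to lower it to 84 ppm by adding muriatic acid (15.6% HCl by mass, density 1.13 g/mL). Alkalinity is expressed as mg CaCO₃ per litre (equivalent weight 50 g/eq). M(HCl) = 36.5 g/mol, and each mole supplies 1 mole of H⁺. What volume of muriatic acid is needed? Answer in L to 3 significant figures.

588 L

Volume: 2490 m³ = 2,490,000 L.
Alkalinity to neutralize: (141 − 84) = 57 mg/L as CaCO₃ × 2,490,000 L = 141,900 g as CaCO₃.
Equivalents of H⁺ required: 141,900 ÷ 50 g/eq = 2839 eq = 2839 mol HCl.
Mass of HCl: 2839 × 36.5 = 103,600 g.
Mass of 15.6% solution: 103,600 / 0.156 = 664,200 g.
Volume: 664,200 g ÷ 1.13 g/mL = 587,800 mL.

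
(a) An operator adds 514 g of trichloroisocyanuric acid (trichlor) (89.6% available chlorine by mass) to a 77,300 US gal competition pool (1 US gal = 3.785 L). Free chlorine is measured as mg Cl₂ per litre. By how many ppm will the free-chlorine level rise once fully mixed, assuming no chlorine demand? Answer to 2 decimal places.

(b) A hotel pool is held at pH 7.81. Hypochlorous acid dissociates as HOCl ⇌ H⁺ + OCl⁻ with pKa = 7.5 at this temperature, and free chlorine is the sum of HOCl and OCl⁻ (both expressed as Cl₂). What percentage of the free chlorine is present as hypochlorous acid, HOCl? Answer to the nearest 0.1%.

(a) 1.57 ppm; (b) 32.9%

(a) Volume: 77,300 US gal × 3.785 L/gal = 292,580 L.
(a) Available chlorine delivered: 514 g × 0.896 = 460.5 g as Cl₂.
(a) Concentration rise: 460.5 g / 292,580 L = 1.574 mg/L = 1.57 ppm.

(b) [OCl⁻]/[HOCl] = 10^(pH − pKa) = 10^(7.81 − 7.5) = 10^0.31 = 2.042.
(b) Fraction as HOCl = 1 / (1 + 2.042) = 0.3288.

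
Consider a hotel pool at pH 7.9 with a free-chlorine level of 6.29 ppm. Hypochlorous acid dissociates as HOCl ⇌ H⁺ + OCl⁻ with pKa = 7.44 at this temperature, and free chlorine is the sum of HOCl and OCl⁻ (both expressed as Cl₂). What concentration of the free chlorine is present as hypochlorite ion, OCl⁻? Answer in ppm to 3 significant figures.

[OCl⁻]/[HOCl] = 10^(pH − pKa) = 10^(7.9 − 7.44) = 10^0.46 = 2.884.
Fraction as HOCl = 1 / (1 + 2.884) = 0.2575.
OCl⁻ = (1 − 0.2575) × 6.29 ppm = 4.671 ppm.

4.67 ppm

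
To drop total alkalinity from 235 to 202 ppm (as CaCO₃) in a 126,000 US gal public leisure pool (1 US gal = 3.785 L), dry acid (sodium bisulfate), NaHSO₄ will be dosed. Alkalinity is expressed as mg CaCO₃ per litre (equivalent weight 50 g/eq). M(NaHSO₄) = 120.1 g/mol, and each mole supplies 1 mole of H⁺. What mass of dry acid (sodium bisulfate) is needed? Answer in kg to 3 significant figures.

37.8 kg

Volume: 126,000 US gal × 3.785 L/gal = 476,910 L.
Alkalinity to neutralize: (235 − 202) = 33 mg/L as CaCO₃ × 476,910 L = 15,740 g as CaCO₃.
Equivalents of H⁺ required: 15,740 ÷ 50 g/eq = 314.8 eq = 314.8 mol NaHSO₄.
Mass of NaHSO₄: 314.8 × 120.1 = 37,800 g.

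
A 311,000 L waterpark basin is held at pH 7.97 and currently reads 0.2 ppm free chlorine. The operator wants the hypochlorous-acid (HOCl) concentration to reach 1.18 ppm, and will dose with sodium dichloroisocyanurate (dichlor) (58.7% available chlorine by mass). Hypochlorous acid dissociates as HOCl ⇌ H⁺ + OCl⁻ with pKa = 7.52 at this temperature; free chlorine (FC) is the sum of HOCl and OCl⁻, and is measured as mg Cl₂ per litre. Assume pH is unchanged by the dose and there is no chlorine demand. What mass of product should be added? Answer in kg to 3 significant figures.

2.28 kg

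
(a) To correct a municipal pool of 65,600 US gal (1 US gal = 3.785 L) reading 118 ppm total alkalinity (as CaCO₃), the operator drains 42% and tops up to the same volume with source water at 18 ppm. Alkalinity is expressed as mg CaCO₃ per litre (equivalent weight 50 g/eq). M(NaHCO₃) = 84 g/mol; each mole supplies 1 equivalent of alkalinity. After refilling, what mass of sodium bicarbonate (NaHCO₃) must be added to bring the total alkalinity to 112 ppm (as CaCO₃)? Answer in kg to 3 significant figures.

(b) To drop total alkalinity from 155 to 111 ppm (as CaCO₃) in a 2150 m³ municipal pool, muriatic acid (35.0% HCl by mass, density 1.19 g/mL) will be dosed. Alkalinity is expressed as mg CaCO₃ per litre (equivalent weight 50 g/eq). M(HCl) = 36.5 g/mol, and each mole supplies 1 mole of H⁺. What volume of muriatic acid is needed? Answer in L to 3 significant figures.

(a) 15.0 kg; (b) 166 L

(a) Volume: 65,600 US gal × 3.785 L/gal = 248,296 L.
(a) After draining 42% and refilling: 118 × 0.58 + 18 × 0.42 = 76 ppm.
(a) Deficit to target: 112 − 76 = 36 mg/L.
(a) As CaCO₃: 36 mg/L × 248,296 L = 8939 g; ÷ 50 g/eq ÷ 1 = 178.8 mol NaHCO₃.
(a) Mass: 178.8 × 84 = 15,020 g.

(b) Volume: 2150 m³ = 2,150,000 L.
(b) Alkalinity to neutralize: (155 − 111) = 44 mg/L as CaCO₃ × 2,150,000 L = 94,600 g as CaCO₃.
(b) Equivalents of H⁺ required: 94,600 ÷ 50 g/eq = 1892 eq = 1892 mol HCl.
(b) Mass of HCl: 1892 × 36.5 = 69,060 g.
(b) Mass of 35.0% solution: 69,060 / 0.35 = 197,300 g.
(b) Volume: 197,300 g ÷ 1.19 g/mL = 165,800 mL.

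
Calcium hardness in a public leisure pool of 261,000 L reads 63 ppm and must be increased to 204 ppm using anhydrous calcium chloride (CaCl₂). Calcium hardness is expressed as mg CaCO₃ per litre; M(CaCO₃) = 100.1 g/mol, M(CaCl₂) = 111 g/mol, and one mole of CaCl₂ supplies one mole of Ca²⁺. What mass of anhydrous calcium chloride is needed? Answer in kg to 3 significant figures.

Hardness to add: (204 − 63) = 141 mg/L as CaCO₃ × 261,000 L = 36,800 g as CaCO₃.
Moles of Ca²⁺ (1 mol Ca²⁺ ≡ 1 mol CaCO₃): 36,800 / 100.1 g/mol = 367.6 mol.
Mass of CaCl₂: 367.6 × 111 = 40,810 g.

40.8 kg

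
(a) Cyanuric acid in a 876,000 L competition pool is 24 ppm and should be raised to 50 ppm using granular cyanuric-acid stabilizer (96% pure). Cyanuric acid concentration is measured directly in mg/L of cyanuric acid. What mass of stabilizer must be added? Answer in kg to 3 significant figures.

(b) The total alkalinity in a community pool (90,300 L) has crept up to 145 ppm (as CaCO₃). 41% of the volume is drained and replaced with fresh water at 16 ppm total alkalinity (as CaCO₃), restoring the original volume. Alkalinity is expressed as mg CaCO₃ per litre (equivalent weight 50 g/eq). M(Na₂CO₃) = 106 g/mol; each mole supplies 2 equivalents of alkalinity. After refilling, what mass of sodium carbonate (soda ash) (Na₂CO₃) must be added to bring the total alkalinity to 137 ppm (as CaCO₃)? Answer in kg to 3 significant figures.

(a) 23.7 kg; (b) 4.30 kg

(a) CYA to add: (50 − 24) = 26 mg/L × 876,000 L = 22,780 g cyanuric acid.
(a) At 96% purity: 22,780 / 0.96 = 23,720 g product.

(b) After draining 41% and refilling: 145 × 0.59 + 16 × 0.41 = 92.11 ppm.
(b) Deficit to target: 137 − 92.11 = 44.89 mg/L.
(b) As CaCO₃: 44.89 mg/L × 90,300 L = 4054 g; ÷ 50 g/eq ÷ 2 = 40.54 mol Na₂CO₃.
(b) Mass: 40.54 × 106 = 4297 g.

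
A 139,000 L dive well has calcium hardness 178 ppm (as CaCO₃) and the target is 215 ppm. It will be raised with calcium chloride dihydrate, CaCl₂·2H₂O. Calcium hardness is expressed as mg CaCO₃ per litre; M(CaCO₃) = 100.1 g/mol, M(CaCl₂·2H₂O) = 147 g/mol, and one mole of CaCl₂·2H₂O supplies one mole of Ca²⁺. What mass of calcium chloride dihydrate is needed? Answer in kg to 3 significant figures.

7.55 kg

Hardness to add: (215 − 178) = 37 mg/L as CaCO₃ × 139,000 L = 5143 g as CaCO₃.
Moles of Ca²⁺ (1 mol Ca²⁺ ≡ 1 mol CaCO₃): 5143 / 100.1 g/mol = 51.38 mol.
Mass of CaCl₂·2H₂O: 51.38 × 147 = 7553 g.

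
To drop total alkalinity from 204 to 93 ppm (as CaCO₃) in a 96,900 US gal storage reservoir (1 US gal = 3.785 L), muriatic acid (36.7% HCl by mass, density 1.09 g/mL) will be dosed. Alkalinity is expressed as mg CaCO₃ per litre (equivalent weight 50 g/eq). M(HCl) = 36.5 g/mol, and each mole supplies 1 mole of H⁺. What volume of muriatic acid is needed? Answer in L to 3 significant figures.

74.3 L

Volume: 96,900 US gal × 3.785 L/gal = 366,766 L.
Alkalinity to neutralize: (204 − 93) = 111 mg/L as CaCO₃ × 366,766 L = 40,710 g as CaCO₃.
Equivalents of H⁺ required: 40,710 ÷ 50 g/eq = 814.2 eq = 814.2 mol HCl.
Mass of HCl: 814.2 × 36.5 = 29,720 g.
Mass of 36.7% solution: 29,720 / 0.367 = 80,980 g.
Volume: 80,980 g ÷ 1.09 g/mL = 74,290 mL.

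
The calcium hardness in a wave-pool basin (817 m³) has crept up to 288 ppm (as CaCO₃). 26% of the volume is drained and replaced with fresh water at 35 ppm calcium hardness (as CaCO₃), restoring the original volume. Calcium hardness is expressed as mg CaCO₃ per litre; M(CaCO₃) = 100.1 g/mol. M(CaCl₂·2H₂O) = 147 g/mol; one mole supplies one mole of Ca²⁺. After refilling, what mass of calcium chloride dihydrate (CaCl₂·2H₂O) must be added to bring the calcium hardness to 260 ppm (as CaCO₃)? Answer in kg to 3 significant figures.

Volume: 817 m³ = 817,000 L.
After draining 26% and refilling: 288 × 0.74 + 35 × 0.26 = 222.22 ppm.
Deficit to target: 260 − 222.22 = 37.78 mg/L.
As CaCO₃: 37.78 mg/L × 817,000 L = 30,870 g; ÷ 100.1 = 308.4 mol Ca²⁺.
Mass: 308.4 × 147 = 45,330 g.

45.3 kg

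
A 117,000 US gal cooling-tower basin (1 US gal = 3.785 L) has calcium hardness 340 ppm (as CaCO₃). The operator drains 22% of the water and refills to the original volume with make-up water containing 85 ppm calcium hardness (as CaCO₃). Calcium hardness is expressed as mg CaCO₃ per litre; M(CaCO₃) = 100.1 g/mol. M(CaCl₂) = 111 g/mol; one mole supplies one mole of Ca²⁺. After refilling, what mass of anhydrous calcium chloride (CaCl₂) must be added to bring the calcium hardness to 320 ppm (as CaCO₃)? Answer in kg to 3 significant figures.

17.7 kg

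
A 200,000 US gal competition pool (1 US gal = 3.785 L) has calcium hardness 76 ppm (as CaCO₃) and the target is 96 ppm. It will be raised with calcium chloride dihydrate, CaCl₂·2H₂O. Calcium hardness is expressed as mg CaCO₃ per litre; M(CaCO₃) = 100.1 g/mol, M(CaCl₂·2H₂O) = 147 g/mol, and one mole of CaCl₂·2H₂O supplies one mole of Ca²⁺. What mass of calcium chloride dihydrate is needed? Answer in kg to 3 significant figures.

Volume: 200,000 US gal × 3.785 L/gal = 757,000 L.
Hardness to add: (96 − 76) = 20 mg/L as CaCO₃ × 757,000 L = 15,140 g as CaCO₃.
Moles of Ca²⁺ (1 mol Ca²⁺ ≡ 1 mol CaCO₃): 15,140 / 100.1 g/mol = 151.2 mol.
Mass of CaCl₂·2H₂O: 151.2 × 147 = 22,230 g.

22.2 kg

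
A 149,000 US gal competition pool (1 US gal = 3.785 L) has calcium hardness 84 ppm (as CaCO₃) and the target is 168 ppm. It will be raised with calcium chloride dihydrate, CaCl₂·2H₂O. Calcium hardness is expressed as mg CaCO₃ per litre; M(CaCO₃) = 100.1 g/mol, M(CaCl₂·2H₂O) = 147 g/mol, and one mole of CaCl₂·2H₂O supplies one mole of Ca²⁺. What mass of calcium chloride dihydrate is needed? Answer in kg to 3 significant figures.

Volume: 149,000 US gal × 3.785 L/gal = 563,965 L.
Hardness to add: (168 − 84) = 84 mg/L as CaCO₃ × 563,965 L = 47,370 g as CaCO₃.
Moles of Ca²⁺ (1 mol Ca²⁺ ≡ 1 mol CaCO₃): 47,370 / 100.1 g/mol = 473.3 mol.
Mass of CaCl₂·2H₂O: 473.3 × 147 = 69,570 g.

69.6 kg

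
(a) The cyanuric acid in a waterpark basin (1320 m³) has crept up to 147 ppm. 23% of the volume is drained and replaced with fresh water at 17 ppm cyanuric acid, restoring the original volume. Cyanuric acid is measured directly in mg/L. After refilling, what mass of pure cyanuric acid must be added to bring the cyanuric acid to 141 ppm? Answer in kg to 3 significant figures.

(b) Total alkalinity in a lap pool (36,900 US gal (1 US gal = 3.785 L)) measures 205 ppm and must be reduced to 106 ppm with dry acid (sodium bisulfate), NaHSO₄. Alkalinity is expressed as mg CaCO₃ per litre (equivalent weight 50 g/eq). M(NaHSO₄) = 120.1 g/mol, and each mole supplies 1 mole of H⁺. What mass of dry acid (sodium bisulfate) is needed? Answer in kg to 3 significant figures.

(a) 31.5 kg; (b) 33.2 kg

(a) Volume: 1320 m³ = 1,320,000 L.
(a) After draining 23% and refilling: 147 × 0.77 + 17 × 0.23 = 117.1 ppm.
(a) Deficit to target: 141 − 117.1 = 23.9 mg/L.
(a) Mass: 23.9 mg/L × 1,320,000 L = 31,550 g cyanuric acid.

(b) Volume: 36,900 US gal × 3.785 L/gal = 139,666 L.
(b) Alkalinity to neutralize: (205 − 106) = 99 mg/L as CaCO₃ × 139,666 L = 13,830 g as CaCO₃.
(b) Equivalents of H⁺ required: 13,830 ÷ 50 g/eq = 276.5 eq = 276.5 mol NaHSO₄.
(b) Mass of NaHSO₄: 276.5 × 120.1 = 33,210 g.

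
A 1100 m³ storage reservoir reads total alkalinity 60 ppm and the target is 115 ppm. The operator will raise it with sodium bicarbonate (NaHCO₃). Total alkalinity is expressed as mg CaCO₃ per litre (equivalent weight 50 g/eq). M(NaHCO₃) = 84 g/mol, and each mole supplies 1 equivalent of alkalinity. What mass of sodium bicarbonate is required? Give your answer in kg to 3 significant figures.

102 kg

Volume: 1100 m³ = 1,100,000 L.
Alkalinity to add: (115 − 60) = 55 mg/L as CaCO₃ × 1,100,000 L = 60,500 g as CaCO₃.
Equivalents: 60,500 g ÷ 50 g/eq = 1210 eq.
NaHCO₃ supplies 1 eq per mole → 1210 mol.
Mass: 1210 mol × 84 g/mol = 101,600 g.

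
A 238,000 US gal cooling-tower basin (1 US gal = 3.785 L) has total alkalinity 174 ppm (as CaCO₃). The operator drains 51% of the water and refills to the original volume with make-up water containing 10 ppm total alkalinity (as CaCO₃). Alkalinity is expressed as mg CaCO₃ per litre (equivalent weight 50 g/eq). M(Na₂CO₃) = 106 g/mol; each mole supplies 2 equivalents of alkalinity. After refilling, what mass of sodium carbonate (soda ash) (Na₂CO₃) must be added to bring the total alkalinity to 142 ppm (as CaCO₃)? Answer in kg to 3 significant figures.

Volume: 238,000 US gal × 3.785 L/gal = 900,830 L.
After draining 51% and refilling: 174 × 0.49 + 10 × 0.51 = 90.36 ppm.
Deficit to target: 142 − 90.36 = 51.64 mg/L.
As CaCO₃: 51.64 mg/L × 900,830 L = 46,520 g; ÷ 50 g/eq ÷ 2 = 465.2 mol Na₂CO₃.
Mass: 465.2 × 106 = 49,310 g.

49.3 kg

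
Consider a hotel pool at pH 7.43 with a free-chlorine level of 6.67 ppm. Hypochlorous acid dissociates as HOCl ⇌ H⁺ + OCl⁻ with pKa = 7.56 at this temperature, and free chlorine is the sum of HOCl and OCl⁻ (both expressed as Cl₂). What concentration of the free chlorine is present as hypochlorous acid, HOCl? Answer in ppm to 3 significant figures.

[OCl⁻]/[HOCl] = 10^(pH − pKa) = 10^(7.43 − 7.56) = 10^-0.13 = 0.7413.
Fraction as HOCl = 1 / (1 + 0.7413) = 0.5743.
HOCl = 0.5743 × 6.67 ppm = 3.83 ppm.

3.83 ppm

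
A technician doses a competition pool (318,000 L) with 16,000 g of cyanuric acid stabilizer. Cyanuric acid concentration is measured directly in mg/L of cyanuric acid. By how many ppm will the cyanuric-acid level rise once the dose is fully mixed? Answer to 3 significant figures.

Rise: 16,000 g / 318,000 L × 1000 = 50.31 mg/L.

50.3 ppm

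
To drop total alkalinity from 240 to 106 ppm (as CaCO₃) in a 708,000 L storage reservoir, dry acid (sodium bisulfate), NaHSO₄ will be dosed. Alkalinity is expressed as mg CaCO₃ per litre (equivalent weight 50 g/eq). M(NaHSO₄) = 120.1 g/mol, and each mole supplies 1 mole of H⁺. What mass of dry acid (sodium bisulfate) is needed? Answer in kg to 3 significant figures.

228 kg

Alkalinity to neutralize: (240 − 106) = 134 mg/L as CaCO₃ × 708,000 L = 94,870 g as CaCO₃.
Equivalents of H⁺ required: 94,870 ÷ 50 g/eq = 1897 eq = 1897 mol NaHSO₄.
Mass of NaHSO₄: 1897 × 120.1 = 227,900 g.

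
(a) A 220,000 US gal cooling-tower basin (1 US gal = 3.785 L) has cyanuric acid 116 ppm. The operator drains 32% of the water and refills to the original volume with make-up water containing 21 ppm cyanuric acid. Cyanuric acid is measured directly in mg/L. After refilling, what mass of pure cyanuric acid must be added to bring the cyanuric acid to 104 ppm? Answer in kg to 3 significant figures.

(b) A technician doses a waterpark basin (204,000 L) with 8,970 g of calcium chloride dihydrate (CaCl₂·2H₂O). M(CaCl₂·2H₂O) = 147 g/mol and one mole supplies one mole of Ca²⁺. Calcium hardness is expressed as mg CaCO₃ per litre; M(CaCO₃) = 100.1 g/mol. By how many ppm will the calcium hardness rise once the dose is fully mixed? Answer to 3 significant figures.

(a) 15.3 kg; (b) 29.9 ppm

(a) Volume: 220,000 US gal × 3.785 L/gal = 832,700 L.
(a) After draining 32% and refilling: 116 × 0.68 + 21 × 0.32 = 85.6 ppm.
(a) Deficit to target: 104 − 85.6 = 18.4 mg/L.
(a) Mass: 18.4 mg/L × 832,700 L = 15,320 g cyanuric acid.

(b) Moles of Ca²⁺: 8,970 g ÷ 147 g/mol = 61.02 mol.
(b) As CaCO₃: 61.02 mol × 100.1 g/mol = 6108 g.
(b) Rise: 6108 g / 204,000 L × 1000 = 29.94 mg/L.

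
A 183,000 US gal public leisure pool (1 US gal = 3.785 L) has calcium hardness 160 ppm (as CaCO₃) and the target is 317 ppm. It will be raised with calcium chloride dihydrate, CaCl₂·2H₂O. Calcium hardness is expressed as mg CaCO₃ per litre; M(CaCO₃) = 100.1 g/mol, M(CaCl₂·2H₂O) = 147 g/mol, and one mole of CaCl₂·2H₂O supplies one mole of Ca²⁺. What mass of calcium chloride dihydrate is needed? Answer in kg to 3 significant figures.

160 kg

Volume: 183,000 US gal × 3.785 L/gal = 692,655 L.
Hardness to add: (317 − 160) = 157 mg/L as CaCO₃ × 692,655 L = 108,700 g as CaCO₃.
Moles of Ca²⁺ (1 mol Ca²⁺ ≡ 1 mol CaCO₃): 108,700 / 100.1 g/mol = 1086 mol.
Mass of CaCl₂·2H₂O: 1086 × 147 = 159,700 g.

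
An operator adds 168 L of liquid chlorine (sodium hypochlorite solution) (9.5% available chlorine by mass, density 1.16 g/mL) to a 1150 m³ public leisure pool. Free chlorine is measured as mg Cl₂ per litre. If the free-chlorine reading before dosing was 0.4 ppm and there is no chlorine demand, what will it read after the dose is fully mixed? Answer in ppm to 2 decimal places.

Volume: 1150 m³ = 1,150,000 L.
Mass of solution: 168 L × 1000 mL/L × 1.16 g/mL = 194,900 g.
Available chlorine delivered: 194,900 g × 0.095 = 18,510 g as Cl₂.
Concentration rise: 18,510 g / 1,150,000 L = 16.1 mg/L = 16.10 ppm.
Final FC: 0.4 + 16.10 = 16.50 ppm.

16.50 ppm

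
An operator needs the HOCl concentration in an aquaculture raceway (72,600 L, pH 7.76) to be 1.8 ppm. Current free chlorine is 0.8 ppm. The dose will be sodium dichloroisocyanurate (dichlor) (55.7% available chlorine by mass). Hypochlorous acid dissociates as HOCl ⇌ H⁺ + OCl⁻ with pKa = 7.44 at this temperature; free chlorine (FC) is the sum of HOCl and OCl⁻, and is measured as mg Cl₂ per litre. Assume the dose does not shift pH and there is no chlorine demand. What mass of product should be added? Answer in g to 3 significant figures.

621 g

[OCl⁻]/[HOCl] = 10^(pH − pKa) = 10^(7.76 − 7.44) = 2.089; fraction as HOCl = 1/(1 + 2.089) = 0.3237.
Free chlorine required for 1.8 ppm HOCl: 1.8 / 0.3237 = 5.561 ppm.
FC to add: 5.561 − 0.8 = 4.761 mg/L as Cl₂.
Cl₂ equivalent: 4.761 mg/L × 72,600 L = 345.6 g.
Product at 55.7% available Cl: 345.6 / 0.557 = 620.5 g.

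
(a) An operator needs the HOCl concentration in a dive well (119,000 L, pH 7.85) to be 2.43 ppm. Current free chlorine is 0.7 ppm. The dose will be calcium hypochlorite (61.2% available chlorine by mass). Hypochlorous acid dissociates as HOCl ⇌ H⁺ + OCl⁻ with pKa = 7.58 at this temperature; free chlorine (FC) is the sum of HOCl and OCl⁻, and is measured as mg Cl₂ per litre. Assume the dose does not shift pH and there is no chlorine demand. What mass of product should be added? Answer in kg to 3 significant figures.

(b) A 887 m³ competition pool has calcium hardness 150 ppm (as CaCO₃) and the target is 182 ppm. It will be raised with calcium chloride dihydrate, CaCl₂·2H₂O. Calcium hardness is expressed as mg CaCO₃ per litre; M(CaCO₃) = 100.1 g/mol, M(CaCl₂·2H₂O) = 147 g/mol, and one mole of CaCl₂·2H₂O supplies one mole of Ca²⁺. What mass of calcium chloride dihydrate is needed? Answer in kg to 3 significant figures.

(a) 1.22 kg; (b) 41.7 kg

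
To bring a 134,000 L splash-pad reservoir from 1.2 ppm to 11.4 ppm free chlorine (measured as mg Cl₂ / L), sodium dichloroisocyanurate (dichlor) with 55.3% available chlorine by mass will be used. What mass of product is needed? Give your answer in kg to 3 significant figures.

Chlorine deficit: 11.4 − 1.2 = 10.2 ppm = 10.2 mg/L as Cl₂.
Cl₂ equivalent needed: 10.2 mg/L × 134,000 L = 1,367,000 mg = 1367 g.
Product at 55.3% available chlorine: 1367 / 0.553 = 2472 g.

2.47 kg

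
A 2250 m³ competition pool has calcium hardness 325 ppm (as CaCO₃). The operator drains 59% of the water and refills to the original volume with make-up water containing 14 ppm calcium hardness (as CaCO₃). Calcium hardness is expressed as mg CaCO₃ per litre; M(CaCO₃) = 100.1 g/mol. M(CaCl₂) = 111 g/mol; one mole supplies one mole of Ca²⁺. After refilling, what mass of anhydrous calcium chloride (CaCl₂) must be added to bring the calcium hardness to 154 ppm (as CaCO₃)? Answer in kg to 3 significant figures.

Volume: 2250 m³ = 2,250,000 L.
After draining 59% and refilling: 325 × 0.41 + 14 × 0.59 = 141.51 ppm.
Deficit to target: 154 − 141.51 = 12.49 mg/L.
As CaCO₃: 12.49 mg/L × 2,250,000 L = 28,100 g; ÷ 100.1 = 280.7 mol Ca²⁺.
Mass: 280.7 × 111 = 31,160 g.

31.2 kg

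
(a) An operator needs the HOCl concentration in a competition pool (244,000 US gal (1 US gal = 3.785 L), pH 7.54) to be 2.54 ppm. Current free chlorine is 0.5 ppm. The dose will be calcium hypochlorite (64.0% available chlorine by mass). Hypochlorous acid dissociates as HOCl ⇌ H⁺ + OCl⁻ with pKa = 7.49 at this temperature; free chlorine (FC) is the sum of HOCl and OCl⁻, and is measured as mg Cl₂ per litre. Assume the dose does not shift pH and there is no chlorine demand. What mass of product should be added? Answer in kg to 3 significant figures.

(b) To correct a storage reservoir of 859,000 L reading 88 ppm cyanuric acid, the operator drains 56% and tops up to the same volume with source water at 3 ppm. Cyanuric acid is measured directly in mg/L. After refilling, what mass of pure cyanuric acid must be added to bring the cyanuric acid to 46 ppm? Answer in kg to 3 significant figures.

(a) 7.06 kg; (b) 4.81 kg

(a) Volume: 244,000 US gal × 3.785 L/gal = 923,540 L.
(a) [OCl⁻]/[HOCl] = 10^(pH − pKa) = 10^(7.54 − 7.49) = 1.122; fraction as HOCl = 1/(1 + 1.122) = 0.4712.
(a) Free chlorine required for 2.54 ppm HOCl: 2.54 / 0.4712 = 5.39 ppm.
(a) FC to add: 5.39 − 0.5 = 4.89 mg/L as Cl₂.
(a) Cl₂ equivalent: 4.89 mg/L × 923,540 L = 4516 g.
(a) Product at 64.0% available Cl: 4516 / 0.64 = 7056 g.

(b) After draining 56% and refilling: 88 × 0.44 + 3 × 0.56 = 40.4 ppm.
(b) Deficit to target: 46 − 40.4 = 5.6 mg/L.
(b) Mass: 5.6 mg/L × 859,000 L = 4810 g cyanuric acid.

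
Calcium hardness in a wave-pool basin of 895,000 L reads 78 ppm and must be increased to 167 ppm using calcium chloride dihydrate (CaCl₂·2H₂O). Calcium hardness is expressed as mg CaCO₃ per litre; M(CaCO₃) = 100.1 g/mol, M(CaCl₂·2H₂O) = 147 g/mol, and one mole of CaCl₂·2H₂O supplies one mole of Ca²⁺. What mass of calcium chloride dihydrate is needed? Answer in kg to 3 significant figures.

Hardness to add: (167 − 78) = 89 mg/L as CaCO₃ × 895,000 L = 79,660 g as CaCO₃.
Moles of Ca²⁺ (1 mol Ca²⁺ ≡ 1 mol CaCO₃): 79,660 / 100.1 g/mol = 795.8 mol.
Mass of CaCl₂·2H₂O: 795.8 × 147 = 117,000 g.

117 kg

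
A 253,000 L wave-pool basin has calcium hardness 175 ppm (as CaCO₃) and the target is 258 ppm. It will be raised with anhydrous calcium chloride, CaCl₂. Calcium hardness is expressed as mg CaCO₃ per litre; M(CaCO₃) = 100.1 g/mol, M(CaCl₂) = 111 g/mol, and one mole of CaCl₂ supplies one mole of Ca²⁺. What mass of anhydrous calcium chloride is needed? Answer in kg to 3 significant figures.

Hardness to add: (258 − 175) = 83 mg/L as CaCO₃ × 253,000 L = 21,000 g as CaCO₃.
Moles of Ca²⁺ (1 mol Ca²⁺ ≡ 1 mol CaCO₃): 21,000 / 100.1 g/mol = 209.8 mol.
Mass of CaCl₂: 209.8 × 111 = 23,290 g.

23.3 kg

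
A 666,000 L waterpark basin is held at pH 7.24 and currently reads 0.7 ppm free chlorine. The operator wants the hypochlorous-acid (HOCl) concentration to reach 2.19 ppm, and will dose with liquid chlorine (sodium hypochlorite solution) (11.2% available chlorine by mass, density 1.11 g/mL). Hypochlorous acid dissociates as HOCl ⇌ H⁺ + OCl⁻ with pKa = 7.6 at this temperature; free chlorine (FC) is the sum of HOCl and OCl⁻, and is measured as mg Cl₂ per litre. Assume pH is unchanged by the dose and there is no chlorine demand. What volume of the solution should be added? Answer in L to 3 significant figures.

13.1 L

[OCl⁻]/[HOCl] = 10^(pH − pKa) = 10^(7.24 − 7.6) = 0.4365; fraction as HOCl = 1/(1 + 0.4365) = 0.6961.
Free chlorine required for 2.19 ppm HOCl: 2.19 / 0.6961 = 3.146 ppm.
FC to add: 3.146 − 0.7 = 2.446 mg/L as Cl₂.
Cl₂ equivalent: 2.446 mg/L × 666,000 L = 1629 g.
Product at 11.2% available Cl: 1629 / 0.112 = 14,540 g.
Volume: 14,540 g ÷ 1.11 g/mL = 13,100 mL.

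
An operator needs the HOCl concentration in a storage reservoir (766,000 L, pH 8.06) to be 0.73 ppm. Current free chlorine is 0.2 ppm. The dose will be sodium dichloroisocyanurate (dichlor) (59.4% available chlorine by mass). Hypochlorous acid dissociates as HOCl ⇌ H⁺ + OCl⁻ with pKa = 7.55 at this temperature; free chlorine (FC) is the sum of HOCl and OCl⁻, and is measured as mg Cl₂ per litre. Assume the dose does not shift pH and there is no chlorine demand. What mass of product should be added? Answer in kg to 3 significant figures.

3.73 kg

[OCl⁻]/[HOCl] = 10^(pH − pKa) = 10^(8.06 − 7.55) = 3.236; fraction as HOCl = 1/(1 + 3.236) = 0.2361.
Free chlorine required for 0.73 ppm HOCl: 0.73 / 0.2361 = 3.092 ppm.
FC to add: 3.092 − 0.2 = 2.892 mg/L as Cl₂.
Cl₂ equivalent: 2.892 mg/L × 766,000 L = 2215 g.
Product at 59.4% available Cl: 2215 / 0.594 = 3730 g.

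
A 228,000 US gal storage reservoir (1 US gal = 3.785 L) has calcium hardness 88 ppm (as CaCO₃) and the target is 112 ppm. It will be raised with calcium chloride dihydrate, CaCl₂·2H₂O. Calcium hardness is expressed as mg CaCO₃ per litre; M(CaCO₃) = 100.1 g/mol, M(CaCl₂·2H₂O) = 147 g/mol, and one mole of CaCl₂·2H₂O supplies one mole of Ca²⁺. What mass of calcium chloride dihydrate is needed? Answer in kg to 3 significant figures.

Volume: 228,000 US gal × 3.785 L/gal = 862,980 L.
Hardness to add: (112 − 88) = 24 mg/L as CaCO₃ × 862,980 L = 20,710 g as CaCO₃.
Moles of Ca²⁺ (1 mol Ca²⁺ ≡ 1 mol CaCO₃): 20,710 / 100.1 g/mol = 206.9 mol.
Mass of CaCl₂·2H₂O: 206.9 × 147 = 30,420 g.

30.4 kg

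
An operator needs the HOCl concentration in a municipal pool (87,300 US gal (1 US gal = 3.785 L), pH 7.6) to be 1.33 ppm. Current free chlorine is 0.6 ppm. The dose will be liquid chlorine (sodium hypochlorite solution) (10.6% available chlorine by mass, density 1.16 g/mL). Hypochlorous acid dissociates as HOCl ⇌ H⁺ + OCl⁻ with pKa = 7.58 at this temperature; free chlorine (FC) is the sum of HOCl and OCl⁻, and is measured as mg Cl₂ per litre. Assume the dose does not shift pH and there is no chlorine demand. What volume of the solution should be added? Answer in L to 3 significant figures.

5.70 L

Volume: 87,300 US gal × 3.785 L/gal = 330,430 L.
[OCl⁻]/[HOCl] = 10^(pH − pKa) = 10^(7.6 − 7.58) = 1.047; fraction as HOCl = 1/(1 + 1.047) = 0.4885.
Free chlorine required for 1.33 ppm HOCl: 1.33 / 0.4885 = 2.723 ppm.
FC to add: 2.723 − 0.6 = 2.123 mg/L as Cl₂.
Cl₂ equivalent: 2.123 mg/L × 330,430 L = 701.4 g.
Product at 10.6% available Cl: 701.4 / 0.106 = 6617 g.
Volume: 6617 g ÷ 1.16 g/mL = 5704 mL.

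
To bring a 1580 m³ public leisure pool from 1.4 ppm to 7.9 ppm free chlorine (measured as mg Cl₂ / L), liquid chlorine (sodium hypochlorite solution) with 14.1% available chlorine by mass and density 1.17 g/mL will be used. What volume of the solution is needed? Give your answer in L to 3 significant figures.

62.3 L

Volume: 1580 m³ = 1,580,000 L.
Chlorine deficit: 7.9 − 1.4 = 6.5 ppm = 6.5 mg/L as Cl₂.
Cl₂ equivalent needed: 6.5 mg/L × 1,580,000 L = 10,270,000 mg = 10,270 g.
Product at 14.1% available chlorine: 10,270 / 0.141 = 72,840 g.
Volume at density 1.17 g/mL: 72,840 g ÷ 1.17 g/mL = 62,250 mL.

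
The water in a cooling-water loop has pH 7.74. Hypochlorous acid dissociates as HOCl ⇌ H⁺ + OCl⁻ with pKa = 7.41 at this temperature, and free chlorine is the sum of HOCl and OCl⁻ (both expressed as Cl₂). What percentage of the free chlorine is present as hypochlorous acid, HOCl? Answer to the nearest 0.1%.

31.9%

[OCl⁻]/[HOCl] = 10^(pH − pKa) = 10^(7.74 − 7.41) = 10^0.33 = 2.138.
Fraction as HOCl = 1 / (1 + 2.138) = 0.3187.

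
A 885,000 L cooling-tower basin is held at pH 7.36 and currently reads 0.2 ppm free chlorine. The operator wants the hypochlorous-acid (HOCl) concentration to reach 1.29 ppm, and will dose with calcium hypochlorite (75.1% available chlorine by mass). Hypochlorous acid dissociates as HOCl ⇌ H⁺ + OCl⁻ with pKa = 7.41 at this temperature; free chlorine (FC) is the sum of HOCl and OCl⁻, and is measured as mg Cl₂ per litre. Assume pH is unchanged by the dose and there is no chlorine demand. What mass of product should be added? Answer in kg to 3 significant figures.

2.64 kg

[OCl⁻]/[HOCl] = 10^(pH − pKa) = 10^(7.36 − 7.41) = 0.8913; fraction as HOCl = 1/(1 + 0.8913) = 0.5288.
Free chlorine required for 1.29 ppm HOCl: 1.29 / 0.5288 = 2.44 ppm.
FC to add: 2.44 − 0.2 = 2.24 mg/L as Cl₂.
Cl₂ equivalent: 2.24 mg/L × 885,000 L = 1982 g.
Product at 75.1% available Cl: 1982 / 0.751 = 2639 g.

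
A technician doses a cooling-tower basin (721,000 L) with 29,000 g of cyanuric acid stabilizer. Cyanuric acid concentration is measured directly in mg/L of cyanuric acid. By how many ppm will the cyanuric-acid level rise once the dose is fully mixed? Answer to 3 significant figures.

40.2 ppm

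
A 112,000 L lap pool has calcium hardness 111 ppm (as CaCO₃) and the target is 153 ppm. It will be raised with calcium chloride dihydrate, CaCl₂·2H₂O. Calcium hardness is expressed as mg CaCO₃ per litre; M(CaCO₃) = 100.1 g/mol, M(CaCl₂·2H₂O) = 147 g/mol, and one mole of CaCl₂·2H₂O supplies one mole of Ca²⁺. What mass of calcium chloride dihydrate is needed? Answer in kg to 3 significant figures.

Hardness to add: (153 − 111) = 42 mg/L as CaCO₃ × 112,000 L = 4704 g as CaCO₃.
Moles of Ca²⁺ (1 mol Ca²⁺ ≡ 1 mol CaCO₃): 4704 / 100.1 g/mol = 46.99 mol.
Mass of CaCl₂·2H₂O: 46.99 × 147 = 6908 g.

6.91 kg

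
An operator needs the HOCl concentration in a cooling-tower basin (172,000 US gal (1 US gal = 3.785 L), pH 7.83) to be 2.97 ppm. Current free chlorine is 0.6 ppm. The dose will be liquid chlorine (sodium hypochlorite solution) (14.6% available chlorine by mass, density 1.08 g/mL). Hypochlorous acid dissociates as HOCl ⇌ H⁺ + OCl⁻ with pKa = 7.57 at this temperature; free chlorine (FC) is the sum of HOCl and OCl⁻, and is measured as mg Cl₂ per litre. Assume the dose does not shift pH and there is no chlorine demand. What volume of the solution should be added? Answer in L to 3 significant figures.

Volume: 172,000 US gal × 3.785 L/gal = 651,020 L.
[OCl⁻]/[HOCl] = 10^(pH − pKa) = 10^(7.83 − 7.57) = 1.82; fraction as HOCl = 1/(1 + 1.82) = 0.3546.
Free chlorine required for 2.97 ppm HOCl: 2.97 / 0.3546 = 8.375 ppm.
FC to add: 8.375 − 0.6 = 7.775 mg/L as Cl₂.
Cl₂ equivalent: 7.775 mg/L × 651,020 L = 5061 g.
Product at 14.6% available Cl: 5061 / 0.146 = 34,670 g.
Volume: 34,670 g ÷ 1.08 g/mL = 32,100 mL.

32.1 L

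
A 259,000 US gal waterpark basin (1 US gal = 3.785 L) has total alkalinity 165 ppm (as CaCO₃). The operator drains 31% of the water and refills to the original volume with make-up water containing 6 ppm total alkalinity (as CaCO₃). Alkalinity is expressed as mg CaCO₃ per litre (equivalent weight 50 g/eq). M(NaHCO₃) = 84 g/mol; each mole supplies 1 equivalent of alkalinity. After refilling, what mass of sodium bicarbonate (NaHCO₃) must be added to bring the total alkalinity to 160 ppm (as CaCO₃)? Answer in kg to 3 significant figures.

72.9 kg

Volume: 259,000 US gal × 3.785 L/gal = 980,315 L.
After draining 31% and refilling: 165 × 0.69 + 6 × 0.31 = 115.71 ppm.
Deficit to target: 160 − 115.71 = 44.29 mg/L.
As CaCO₃: 44.29 mg/L × 980,315 L = 43,420 g; ÷ 50 g/eq ÷ 1 = 868.4 mol NaHCO₃.
Mass: 868.4 × 84 = 72,940 g.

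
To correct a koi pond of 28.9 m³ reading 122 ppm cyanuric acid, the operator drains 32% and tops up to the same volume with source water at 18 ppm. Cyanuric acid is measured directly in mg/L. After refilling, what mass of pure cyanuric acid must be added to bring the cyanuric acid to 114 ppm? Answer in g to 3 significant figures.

731 g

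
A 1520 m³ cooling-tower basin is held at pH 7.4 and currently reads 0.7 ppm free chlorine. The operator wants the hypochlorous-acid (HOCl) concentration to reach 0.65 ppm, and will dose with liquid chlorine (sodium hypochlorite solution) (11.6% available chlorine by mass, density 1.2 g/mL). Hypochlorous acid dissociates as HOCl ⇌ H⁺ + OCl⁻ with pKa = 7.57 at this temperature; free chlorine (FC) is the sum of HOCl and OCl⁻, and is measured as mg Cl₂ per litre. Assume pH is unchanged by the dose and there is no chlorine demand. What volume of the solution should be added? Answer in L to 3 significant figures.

4.25 L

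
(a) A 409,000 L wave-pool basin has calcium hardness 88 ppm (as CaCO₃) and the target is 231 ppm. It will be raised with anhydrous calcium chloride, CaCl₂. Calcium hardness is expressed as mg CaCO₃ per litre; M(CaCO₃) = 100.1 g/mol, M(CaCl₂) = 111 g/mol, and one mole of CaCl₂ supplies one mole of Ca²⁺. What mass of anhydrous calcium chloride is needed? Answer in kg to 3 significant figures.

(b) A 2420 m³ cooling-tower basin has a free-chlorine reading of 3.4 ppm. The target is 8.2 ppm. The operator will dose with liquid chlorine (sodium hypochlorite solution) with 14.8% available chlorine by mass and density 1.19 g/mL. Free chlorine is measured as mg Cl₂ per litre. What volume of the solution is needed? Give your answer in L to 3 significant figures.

(a) 64.9 kg; (b) 66.0 L

(a) Hardness to add: (231 − 88) = 143 mg/L as CaCO₃ × 409,000 L = 58,490 g as CaCO₃.
(a) Moles of Ca²⁺ (1 mol Ca²⁺ ≡ 1 mol CaCO₃): 58,490 / 100.1 g/mol = 584.3 mol.
(a) Mass of CaCl₂: 584.3 × 111 = 64,860 g.

(b) Volume: 2420 m³ = 2,420,000 L.
(b) Chlorine deficit: 8.2 − 3.4 = 4.8 ppm = 4.8 mg/L as Cl₂.
(b) Cl₂ equivalent needed: 4.8 mg/L × 2,420,000 L = 11,620,000 mg = 11,620 g.
(b) Product at 14.8% available chlorine: 11,620 / 0.148 = 78,490 g.
(b) Volume at density 1.19 g/mL: 78,490 g ÷ 1.19 g/mL = 65,960 mL.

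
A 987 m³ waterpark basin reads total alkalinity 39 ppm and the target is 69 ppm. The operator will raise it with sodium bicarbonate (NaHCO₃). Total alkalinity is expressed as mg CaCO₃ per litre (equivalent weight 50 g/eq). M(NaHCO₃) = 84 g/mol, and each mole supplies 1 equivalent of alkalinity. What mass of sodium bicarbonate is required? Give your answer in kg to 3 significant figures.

Volume: 987 m³ = 987,000 L.
Alkalinity to add: (69 − 39) = 30 mg/L as CaCO₃ × 987,000 L = 29,610 g as CaCO₃.
Equivalents: 29,610 g ÷ 50 g/eq = 592.2 eq.
NaHCO₃ supplies 1 eq per mole → 592.2 mol.
Mass: 592.2 mol × 84 g/mol = 49,740 g.

49.7 kg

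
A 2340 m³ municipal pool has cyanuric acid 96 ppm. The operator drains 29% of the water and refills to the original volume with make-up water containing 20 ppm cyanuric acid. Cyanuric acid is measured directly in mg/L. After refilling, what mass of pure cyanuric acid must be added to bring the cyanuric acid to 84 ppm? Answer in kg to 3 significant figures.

Volume: 2340 m³ = 2,340,000 L.
After draining 29% and refilling: 96 × 0.71 + 20 × 0.29 = 73.96 ppm.
Deficit to target: 84 − 73.96 = 10.04 mg/L.
Mass: 10.04 mg/L × 2,340,000 L = 23,490 g cyanuric acid.

23.5 kg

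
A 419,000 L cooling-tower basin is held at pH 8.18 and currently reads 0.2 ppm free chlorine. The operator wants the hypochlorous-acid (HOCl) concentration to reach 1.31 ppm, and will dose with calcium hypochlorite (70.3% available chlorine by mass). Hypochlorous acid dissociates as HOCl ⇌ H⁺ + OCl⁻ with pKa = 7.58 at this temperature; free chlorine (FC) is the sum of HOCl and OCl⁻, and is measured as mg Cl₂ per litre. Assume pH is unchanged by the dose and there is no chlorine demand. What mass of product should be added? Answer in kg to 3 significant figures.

3.77 kg

[OCl⁻]/[HOCl] = 10^(pH − pKa) = 10^(8.18 − 7.58) = 3.981; fraction as HOCl = 1/(1 + 3.981) = 0.2008.
Free chlorine required for 1.31 ppm HOCl: 1.31 / 0.2008 = 6.525 ppm.
FC to add: 6.525 − 0.2 = 6.325 mg/L as Cl₂.
Cl₂ equivalent: 6.325 mg/L × 419,000 L = 2650 g.
Product at 70.3% available Cl: 2650 / 0.703 = 3770 g.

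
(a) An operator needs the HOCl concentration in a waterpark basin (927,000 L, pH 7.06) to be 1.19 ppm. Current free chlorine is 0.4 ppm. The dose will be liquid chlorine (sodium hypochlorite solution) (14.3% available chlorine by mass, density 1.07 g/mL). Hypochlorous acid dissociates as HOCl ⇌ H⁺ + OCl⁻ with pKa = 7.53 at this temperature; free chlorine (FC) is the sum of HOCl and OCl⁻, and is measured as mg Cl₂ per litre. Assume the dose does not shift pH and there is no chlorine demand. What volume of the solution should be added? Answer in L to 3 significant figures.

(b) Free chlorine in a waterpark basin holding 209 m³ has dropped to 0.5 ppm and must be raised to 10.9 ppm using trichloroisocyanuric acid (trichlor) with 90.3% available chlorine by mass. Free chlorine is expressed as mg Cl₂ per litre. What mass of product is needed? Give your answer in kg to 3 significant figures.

(a) 7.23 L; (b) 2.41 kg

(a) [OCl⁻]/[HOCl] = 10^(pH − pKa) = 10^(7.06 − 7.53) = 0.3388; fraction as HOCl = 1/(1 + 0.3388) = 0.7469.
(a) Free chlorine required for 1.19 ppm HOCl: 1.19 / 0.7469 = 1.593 ppm.
(a) FC to add: 1.593 − 0.4 = 1.193 mg/L as Cl₂.
(a) Cl₂ equivalent: 1.193 mg/L × 927,000 L = 1106 g.
(a) Product at 14.3% available Cl: 1106 / 0.143 = 7735 g.
(a) Volume: 7735 g ÷ 1.07 g/mL = 7229 mL.

(b) Volume: 209 m³ = 209,000 L.
(b) Chlorine deficit: 10.9 − 0.5 = 10.4 ppm = 10.4 mg/L as Cl₂.
(b) Cl₂ equivalent needed: 10.4 mg/L × 209,000 L = 2,174,000 mg = 2174 g.
(b) Product at 90.3% available chlorine: 2174 / 0.903 = 2407 g.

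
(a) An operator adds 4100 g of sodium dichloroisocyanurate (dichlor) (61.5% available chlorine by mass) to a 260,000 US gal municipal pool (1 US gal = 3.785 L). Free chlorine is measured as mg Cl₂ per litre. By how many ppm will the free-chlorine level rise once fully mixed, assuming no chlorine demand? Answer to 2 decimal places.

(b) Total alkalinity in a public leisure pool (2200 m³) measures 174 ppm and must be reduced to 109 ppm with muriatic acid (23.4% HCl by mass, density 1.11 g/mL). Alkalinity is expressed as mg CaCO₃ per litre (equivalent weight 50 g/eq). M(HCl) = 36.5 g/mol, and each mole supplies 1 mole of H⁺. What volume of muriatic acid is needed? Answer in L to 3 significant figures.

(a) 2.56 ppm; (b) 402 L

(a) Volume: 260,000 US gal × 3.785 L/gal = 984,100 L.
(a) Available chlorine delivered: 4100 g × 0.615 = 2522 g as Cl₂.
(a) Concentration rise: 2522 g / 984,100 L = 2.562 mg/L = 2.56 ppm.

(b) Volume: 2200 m³ = 2,200,000 L.
(b) Alkalinity to neutralize: (174 − 109) = 65 mg/L as CaCO₃ × 2,200,000 L = 143,000 g as CaCO₃.
(b) Equivalents of H⁺ required: 143,000 ÷ 50 g/eq = 2860 eq = 2860 mol HCl.
(b) Mass of HCl: 2860 × 36.5 = 104,400 g.
(b) Mass of 23.4% solution: 104,400 / 0.234 = 446,100 g.
(b) Volume: 446,100 g ÷ 1.11 g/mL = 401,900 mL.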